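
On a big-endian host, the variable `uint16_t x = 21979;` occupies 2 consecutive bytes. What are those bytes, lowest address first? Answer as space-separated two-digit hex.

55 DB

21979 in hexadecimal, padded to 16 bits, is 0x55DB.
Split into bytes (most-significant first): 55 DB.
In big-endian order the high byte comes first in memory.
So the memory order matches the most-significant-first order: 55 DB.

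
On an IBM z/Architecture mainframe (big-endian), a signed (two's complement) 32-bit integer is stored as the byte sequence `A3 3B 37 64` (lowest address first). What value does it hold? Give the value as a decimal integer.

Big-endian stores the most-significant byte at the lowest address.
The bytes are already most-significant first: 0xA33B3764.
Top bit is set, so as a signed 32-bit value this is 0xA33B3764 − 2^32 = -1556400284.

-1556400284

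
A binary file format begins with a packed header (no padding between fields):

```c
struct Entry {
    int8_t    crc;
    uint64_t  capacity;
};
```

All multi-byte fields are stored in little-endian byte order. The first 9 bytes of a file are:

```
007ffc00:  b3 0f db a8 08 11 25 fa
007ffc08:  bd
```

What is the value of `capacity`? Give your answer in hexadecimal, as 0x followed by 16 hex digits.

0xBDFA251108A8DB0F

`capacity` follows `crc` (1 byte), so it starts at byte offset 1 and occupies 8 bytes.
Bytes at offsets 1..8: 0F DB A8 08 11 25 FA BD.
In little-endian order the low byte comes first in memory.
Reassemble most-significant byte first: BD FA 25 11 08 A8 DB 0F → 0xBDFA251108A8DB0F.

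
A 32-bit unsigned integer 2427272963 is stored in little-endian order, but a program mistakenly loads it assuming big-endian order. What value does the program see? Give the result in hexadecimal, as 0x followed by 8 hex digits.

2427272963 in 32-bit hexadecimal is 0x90AD3F03.
Stored little-endian, the bytes at ascending addresses are 03 3F AD 90.
Read back as big-endian, the last byte is least significant, giving 0x033FAD90.

0x033FAD90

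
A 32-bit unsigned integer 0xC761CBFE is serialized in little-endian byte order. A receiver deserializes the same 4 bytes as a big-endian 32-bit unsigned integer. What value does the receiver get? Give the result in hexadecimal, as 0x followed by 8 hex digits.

0xFECB61C7

Stored little-endian, the bytes at ascending addresses are FE CB 61 C7.
Read back as big-endian, the last byte is least significant, giving 0xFECB61C7.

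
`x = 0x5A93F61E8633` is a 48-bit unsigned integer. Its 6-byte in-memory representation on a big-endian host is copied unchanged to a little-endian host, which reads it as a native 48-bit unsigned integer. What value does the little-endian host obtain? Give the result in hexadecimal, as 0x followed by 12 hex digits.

0x33861EF6935A

Stored big-endian, the bytes at ascending addresses are 5A 93 F6 1E 86 33.
Read back as little-endian, the first byte is least significant, giving 0x33861EF6935A.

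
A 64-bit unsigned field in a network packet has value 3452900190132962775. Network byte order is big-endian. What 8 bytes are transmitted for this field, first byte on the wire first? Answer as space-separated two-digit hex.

3452900190132962775 in hexadecimal, padded to 64 bits, is 0x2FEB2A6DBDC105D7.
Split into bytes (most-significant first): 2F EB 2A 6D BD C1 05 D7.
In big-endian order the high byte comes first in memory.
So the memory order matches the most-significant-first order: 2F EB 2A 6D BD C1 05 D7.

2F EB 2A 6D BD C1 05 D7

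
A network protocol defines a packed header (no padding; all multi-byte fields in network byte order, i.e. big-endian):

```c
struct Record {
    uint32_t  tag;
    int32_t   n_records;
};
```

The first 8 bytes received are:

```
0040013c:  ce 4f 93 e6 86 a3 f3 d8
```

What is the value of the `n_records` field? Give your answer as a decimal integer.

`n_records` follows `tag` (4 bytes), so it starts at byte offset 4 and occupies 4 bytes.
Bytes at offsets 4..7: 86 A3 F3 D8.
Big-endian stores the most-significant byte at the lowest address.
The bytes are already most-significant first: 0x86A3F3D8.
Top bit is set, so as a signed 32-bit value this is 0x86A3F3D8 − 2^32 = -2036075560.

-2036075560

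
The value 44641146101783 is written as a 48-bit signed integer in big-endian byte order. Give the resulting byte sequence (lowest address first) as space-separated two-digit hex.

44641146101783 in hexadecimal, padded to 48 bits, is 0x2899D3A7E017.
Split into bytes (most-significant first): 28 99 D3 A7 E0 17.
Big-endian stores the most-significant byte at the lowest address.
So the memory order matches the most-significant-first order: 28 99 D3 A7 E0 17.

28 99 D3 A7 E0 17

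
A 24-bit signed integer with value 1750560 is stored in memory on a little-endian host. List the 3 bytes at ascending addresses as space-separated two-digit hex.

1750560 in hexadecimal, padded to 24 bits, is 0x1AB620.
Split into bytes (most-significant first): 1A B6 20.
Little-endian: lowest address holds the least-significant byte.
So at ascending addresses the bytes are 20 B6 1A.

20 B6 1A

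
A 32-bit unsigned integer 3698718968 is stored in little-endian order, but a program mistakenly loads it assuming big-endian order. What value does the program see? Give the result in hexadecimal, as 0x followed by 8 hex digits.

3698718968 in 32-bit hexadecimal is 0xDC75F8F8.
Stored little-endian, the bytes at ascending addresses are F8 F8 75 DC.
Read back as big-endian, the last byte is least significant, giving 0xF8F875DC.

0xF8F875DC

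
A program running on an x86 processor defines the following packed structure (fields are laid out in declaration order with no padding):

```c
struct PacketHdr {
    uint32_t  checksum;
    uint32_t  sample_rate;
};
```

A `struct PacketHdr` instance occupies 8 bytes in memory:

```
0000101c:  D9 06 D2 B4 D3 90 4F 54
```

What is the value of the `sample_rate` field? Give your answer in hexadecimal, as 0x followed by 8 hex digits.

0x544F90D3

`sample_rate` follows `checksum` (4 bytes), so it starts at byte offset 4 and occupies 4 bytes.
Bytes at offsets 4..7: D3 90 4F 54.
Little-endian: lowest address holds the least-significant byte.
Reassemble most-significant byte first: 54 4F 90 D3 → 0x544F90D3.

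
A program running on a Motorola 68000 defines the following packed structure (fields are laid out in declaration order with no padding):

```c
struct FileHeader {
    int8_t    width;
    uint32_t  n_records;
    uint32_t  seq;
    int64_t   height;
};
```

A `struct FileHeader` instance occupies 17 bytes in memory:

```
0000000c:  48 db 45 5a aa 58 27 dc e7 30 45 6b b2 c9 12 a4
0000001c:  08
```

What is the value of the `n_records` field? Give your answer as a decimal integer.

`n_records` follows `width` (1 byte), so it starts at byte offset 1 and occupies 4 bytes.
Bytes at offsets 1..4: DB 45 5A AA.
In big-endian order the high byte comes first in memory.
The bytes are already most-significant first: 0xDB455AAA.
0xDB455AAA = 3678755498.

3678755498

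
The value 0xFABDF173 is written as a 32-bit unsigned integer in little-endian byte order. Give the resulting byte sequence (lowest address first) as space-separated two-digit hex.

73 F1 BD FA

Split into bytes (most-significant first): FA BD F1 73.
In little-endian order the low byte comes first in memory.
So at ascending addresses the bytes are 73 F1 BD FA.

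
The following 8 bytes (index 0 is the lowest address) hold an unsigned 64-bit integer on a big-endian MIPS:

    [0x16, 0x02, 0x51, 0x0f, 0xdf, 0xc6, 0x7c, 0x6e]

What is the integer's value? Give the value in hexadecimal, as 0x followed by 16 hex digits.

Big-endian: lowest address holds the most-significant byte.
The bytes are already most-significant first: 0x1602510FDFC67C6E.

0x1602510FDFC67C6E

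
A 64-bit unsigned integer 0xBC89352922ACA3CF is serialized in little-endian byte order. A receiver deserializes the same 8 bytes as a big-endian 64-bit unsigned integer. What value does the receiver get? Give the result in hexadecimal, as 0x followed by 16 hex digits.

Stored little-endian, the bytes at ascending addresses are CF A3 AC 22 29 35 89 BC.
Read back as big-endian, the last byte is least significant, giving 0xCFA3AC22293589BC.

0xCFA3AC22293589BC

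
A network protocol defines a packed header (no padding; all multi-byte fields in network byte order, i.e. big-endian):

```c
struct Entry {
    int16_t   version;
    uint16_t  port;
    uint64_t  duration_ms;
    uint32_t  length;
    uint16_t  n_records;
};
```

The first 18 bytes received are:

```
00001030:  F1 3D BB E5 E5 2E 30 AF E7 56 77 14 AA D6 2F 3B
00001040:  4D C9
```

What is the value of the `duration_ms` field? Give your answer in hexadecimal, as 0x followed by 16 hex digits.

`duration_ms` follows `version` (2 B), `port` (2 B), so it starts at offset 2 + 2 = 4 and occupies 8 bytes.
Bytes at offsets 4..11: E5 2E 30 AF E7 56 77 14.
In big-endian order the high byte comes first in memory.
The bytes are already most-significant first: 0xE52E30AFE7567714.

0xE52E30AFE7567714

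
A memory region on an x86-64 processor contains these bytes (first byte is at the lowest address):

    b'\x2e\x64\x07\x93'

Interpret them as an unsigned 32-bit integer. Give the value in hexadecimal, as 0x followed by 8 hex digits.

0x9307642E

In little-endian order the low byte comes first in memory.
Reassemble most-significant byte first: 93 07 64 2E → 0x9307642E.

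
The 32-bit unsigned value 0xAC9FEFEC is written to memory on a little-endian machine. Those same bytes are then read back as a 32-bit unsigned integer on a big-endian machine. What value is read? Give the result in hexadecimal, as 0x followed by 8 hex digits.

0xECEF9FAC

Stored little-endian, the bytes at ascending addresses are EC EF 9F AC.
Read back as big-endian, the last byte is least significant, giving 0xECEF9FAC.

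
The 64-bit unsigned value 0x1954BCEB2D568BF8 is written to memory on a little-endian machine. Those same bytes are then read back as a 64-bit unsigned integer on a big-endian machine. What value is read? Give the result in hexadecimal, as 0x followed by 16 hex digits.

Stored little-endian, the bytes at ascending addresses are F8 8B 56 2D EB BC 54 19.
Read back as big-endian, the last byte is least significant, giving 0xF88B562DEBBC5419.

0xF88B562DEBBC5419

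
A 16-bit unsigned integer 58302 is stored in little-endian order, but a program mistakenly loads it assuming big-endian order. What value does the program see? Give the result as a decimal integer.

58302 in 16-bit hexadecimal is 0xE3BE.
Stored little-endian, the bytes at ascending addresses are BE E3.
Read back as big-endian, the last byte is least significant, giving 0xBEE3.
0xBEE3 = 48867.

48867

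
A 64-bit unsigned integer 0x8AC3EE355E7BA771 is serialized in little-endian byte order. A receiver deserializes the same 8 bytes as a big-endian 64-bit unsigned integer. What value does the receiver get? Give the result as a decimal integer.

8189650091958518666

Stored little-endian, the bytes at ascending addresses are 71 A7 7B 5E 35 EE C3 8A.
Read back as big-endian, the last byte is least significant, giving 0x71A77B5E35EEC38A.
0x71A77B5E35EEC38A = 8189650091958518666.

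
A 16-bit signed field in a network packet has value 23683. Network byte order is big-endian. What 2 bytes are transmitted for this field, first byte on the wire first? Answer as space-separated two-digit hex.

23683 in hexadecimal, padded to 16 bits, is 0x5C83.
Split into bytes (most-significant first): 5C 83.
Big-endian stores the most-significant byte at the lowest address.
So the memory order matches the most-significant-first order: 5C 83.

5C 83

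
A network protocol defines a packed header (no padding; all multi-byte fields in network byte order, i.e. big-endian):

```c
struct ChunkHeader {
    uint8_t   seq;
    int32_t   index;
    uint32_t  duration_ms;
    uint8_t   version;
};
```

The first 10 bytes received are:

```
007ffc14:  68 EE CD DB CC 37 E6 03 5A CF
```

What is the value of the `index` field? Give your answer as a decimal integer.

`index` follows `seq` (1 byte), so it starts at byte offset 1 and occupies 4 bytes.
Bytes at offsets 1..4: EE CD DB CC.
Big-endian stores the most-significant byte at the lowest address.
The bytes are already most-significant first: 0xEECDDBCC.
Top bit is set, so as a signed 32-bit value this is 0xEECDDBCC − 2^32 = -288498740.

-288498740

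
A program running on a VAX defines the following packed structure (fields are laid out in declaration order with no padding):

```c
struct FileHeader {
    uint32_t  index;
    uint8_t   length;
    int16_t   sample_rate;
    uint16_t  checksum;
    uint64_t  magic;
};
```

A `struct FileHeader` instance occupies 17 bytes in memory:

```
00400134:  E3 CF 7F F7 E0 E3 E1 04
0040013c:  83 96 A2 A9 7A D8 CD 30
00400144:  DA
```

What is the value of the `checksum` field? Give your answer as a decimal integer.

33540

`checksum` follows `index` (4 B), `length` (1 B), `sample_rate` (2 B), so it starts at offset 4 + 1 + 2 = 7 and occupies 2 bytes.
Bytes at offsets 7..8: 04 83.
Little-endian stores the least-significant byte at the lowest address.
Reassemble most-significant byte first: 83 04 → 0x8304.
0x8304 = 33540.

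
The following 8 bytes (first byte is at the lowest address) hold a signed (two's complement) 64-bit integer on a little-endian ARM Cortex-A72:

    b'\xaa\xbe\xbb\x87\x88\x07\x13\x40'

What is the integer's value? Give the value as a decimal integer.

Little-endian stores the least-significant byte at the lowest address.
Reassemble most-significant byte first: 40 13 07 88 87 BB BE AA → 0x4013078887BBBEAA.
0x4013078887BBBEAA = 4617042325959065258.

4617042325959065258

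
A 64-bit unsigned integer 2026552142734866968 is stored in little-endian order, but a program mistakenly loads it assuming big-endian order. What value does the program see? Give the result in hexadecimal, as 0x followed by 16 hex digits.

0x18BA84CA6FC21F1C

2026552142734866968 in 64-bit hexadecimal is 0x1C1FC26FCA84BA18.
Stored little-endian, the bytes at ascending addresses are 18 BA 84 CA 6F C2 1F 1C.
Read back as big-endian, the last byte is least significant, giving 0x18BA84CA6FC21F1C.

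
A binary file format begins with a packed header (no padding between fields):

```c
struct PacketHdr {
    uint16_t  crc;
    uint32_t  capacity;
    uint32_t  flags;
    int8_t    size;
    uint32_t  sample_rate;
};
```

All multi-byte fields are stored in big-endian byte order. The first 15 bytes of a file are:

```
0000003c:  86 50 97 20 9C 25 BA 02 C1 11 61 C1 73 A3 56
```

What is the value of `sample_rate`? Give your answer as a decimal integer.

`sample_rate` follows `crc` (2 B), `capacity` (4 B), `flags` (4 B), `size` (1 B), so it starts at offset 2 + 4 + 4 + 1 = 11 and occupies 4 bytes.
Bytes at offsets 11..14: C1 73 A3 56.
Big-endian stores the most-significant byte at the lowest address.
The bytes are already most-significant first: 0xC173A356.
0xC173A356 = 3245581142.

3245581142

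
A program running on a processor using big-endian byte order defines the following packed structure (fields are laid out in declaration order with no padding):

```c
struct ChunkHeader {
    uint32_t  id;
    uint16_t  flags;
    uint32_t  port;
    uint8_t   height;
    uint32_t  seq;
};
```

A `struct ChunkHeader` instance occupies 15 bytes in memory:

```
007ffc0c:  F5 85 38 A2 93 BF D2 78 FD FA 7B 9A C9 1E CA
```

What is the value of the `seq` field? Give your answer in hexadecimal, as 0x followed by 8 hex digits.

`seq` follows `id` (4 B), `flags` (2 B), `port` (4 B), `height` (1 B), so it starts at offset 4 + 2 + 4 + 1 = 11 and occupies 4 bytes.
Bytes at offsets 11..14: 9A C9 1E CA.
Big-endian: lowest address holds the most-significant byte.
The bytes are already most-significant first: 0x9AC91ECA.

0x9AC91ECA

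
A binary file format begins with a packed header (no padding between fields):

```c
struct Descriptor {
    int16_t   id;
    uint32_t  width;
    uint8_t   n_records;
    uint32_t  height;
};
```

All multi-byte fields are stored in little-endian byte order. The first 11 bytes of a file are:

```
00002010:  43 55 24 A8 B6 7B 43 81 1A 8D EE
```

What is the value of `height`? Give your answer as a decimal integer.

4002224769

`height` follows `id` (2 B), `width` (4 B), `n_records` (1 B), so it starts at offset 2 + 4 + 1 = 7 and occupies 4 bytes.
Bytes at offsets 7..10: 81 1A 8D EE.
Little-endian stores the least-significant byte at the lowest address.
Reassemble most-significant byte first: EE 8D 1A 81 → 0xEE8D1A81.
0xEE8D1A81 = 4002224769.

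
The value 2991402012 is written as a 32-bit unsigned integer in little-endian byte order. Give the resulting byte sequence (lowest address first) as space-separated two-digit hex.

2991402012 in hexadecimal, padded to 32 bits, is 0xB24D2C1C.
Split into bytes (most-significant first): B2 4D 2C 1C.
In little-endian order the low byte comes first in memory.
So at ascending addresses the bytes are 1C 2C 4D B2.

1C 2C 4D B2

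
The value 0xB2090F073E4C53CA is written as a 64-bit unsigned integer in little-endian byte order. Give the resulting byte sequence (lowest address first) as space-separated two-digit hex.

CA 53 4C 3E 07 0F 09 B2

Split into bytes (most-significant first): B2 09 0F 07 3E 4C 53 CA.
Little-endian stores the least-significant byte at the lowest address.
So at ascending addresses the bytes are CA 53 4C 3E 07 0F 09 B2.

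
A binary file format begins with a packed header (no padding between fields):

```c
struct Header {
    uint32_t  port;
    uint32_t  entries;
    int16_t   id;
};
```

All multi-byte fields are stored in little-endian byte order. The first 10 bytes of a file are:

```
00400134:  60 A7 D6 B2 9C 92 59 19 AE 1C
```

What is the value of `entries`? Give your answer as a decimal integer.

425300636

`entries` follows `port` (4 bytes), so it starts at byte offset 4 and occupies 4 bytes.
Bytes at offsets 4..7: 9C 92 59 19.
Little-endian: lowest address holds the least-significant byte.
Reassemble most-significant byte first: 19 59 92 9C → 0x1959929C.
0x1959929C = 425300636.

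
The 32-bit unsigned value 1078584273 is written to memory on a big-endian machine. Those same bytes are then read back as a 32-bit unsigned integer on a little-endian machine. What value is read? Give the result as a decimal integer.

3521333568

1078584273 in 32-bit hexadecimal is 0x4049E3D1.
Stored big-endian, the bytes at ascending addresses are 40 49 E3 D1.
Read back as little-endian, the first byte is least significant, giving 0xD1E34940.
0xD1E34940 = 3521333568.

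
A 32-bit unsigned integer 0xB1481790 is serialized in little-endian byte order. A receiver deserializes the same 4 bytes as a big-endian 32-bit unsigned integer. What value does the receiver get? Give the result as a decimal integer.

2417445041

Stored little-endian, the bytes at ascending addresses are 90 17 48 B1.
Read back as big-endian, the last byte is least significant, giving 0x901748B1.
0x901748B1 = 2417445041.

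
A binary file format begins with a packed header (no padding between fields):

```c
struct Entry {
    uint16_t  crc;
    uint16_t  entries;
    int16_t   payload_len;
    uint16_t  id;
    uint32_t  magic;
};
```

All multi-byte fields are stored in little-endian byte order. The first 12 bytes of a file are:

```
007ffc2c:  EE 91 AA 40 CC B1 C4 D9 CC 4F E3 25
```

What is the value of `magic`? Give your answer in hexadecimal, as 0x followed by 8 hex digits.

`magic` follows `crc` (2 B), `entries` (2 B), `payload_len` (2 B), `id` (2 B), so it starts at offset 2 + 2 + 2 + 2 = 8 and occupies 4 bytes.
Bytes at offsets 8..11: CC 4F E3 25.
Little-endian stores the least-significant byte at the lowest address.
Reassemble most-significant byte first: 25 E3 4F CC → 0x25E34FCC.

0x25E34FCC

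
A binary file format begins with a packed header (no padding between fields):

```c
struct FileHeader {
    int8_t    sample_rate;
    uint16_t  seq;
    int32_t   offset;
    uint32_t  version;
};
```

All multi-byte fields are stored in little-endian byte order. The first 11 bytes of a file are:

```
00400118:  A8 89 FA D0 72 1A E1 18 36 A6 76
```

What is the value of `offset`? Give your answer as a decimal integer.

-518360368

`offset` follows `sample_rate` (1 B), `seq` (2 B), so it starts at offset 1 + 2 = 3 and occupies 4 bytes.
Bytes at offsets 3..6: D0 72 1A E1.
Little-endian: lowest address holds the least-significant byte.
Reassemble most-significant byte first: E1 1A 72 D0 → 0xE11A72D0.
Top bit is set, so as a signed 32-bit value this is 0xE11A72D0 − 2^32 = -518360368.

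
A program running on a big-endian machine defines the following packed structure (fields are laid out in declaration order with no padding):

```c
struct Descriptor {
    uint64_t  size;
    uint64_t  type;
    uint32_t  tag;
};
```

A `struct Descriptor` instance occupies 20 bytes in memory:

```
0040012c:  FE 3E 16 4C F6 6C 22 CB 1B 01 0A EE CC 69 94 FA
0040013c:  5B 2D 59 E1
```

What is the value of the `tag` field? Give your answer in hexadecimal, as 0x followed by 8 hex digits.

0x5B2D59E1

`tag` follows `size` (8 B), `type` (8 B), so it starts at offset 8 + 8 = 16 and occupies 4 bytes.
Bytes at offsets 16..19: 5B 2D 59 E1.
In big-endian order the high byte comes first in memory.
The bytes are already most-significant first: 0x5B2D59E1.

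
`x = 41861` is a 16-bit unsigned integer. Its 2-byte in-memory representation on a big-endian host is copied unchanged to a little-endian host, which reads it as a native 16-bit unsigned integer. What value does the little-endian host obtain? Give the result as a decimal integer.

34211

41861 in 16-bit hexadecimal is 0xA385.
Stored big-endian, the bytes at ascending addresses are A3 85.
Read back as little-endian, the first byte is least significant, giving 0x85A3.
0x85A3 = 34211.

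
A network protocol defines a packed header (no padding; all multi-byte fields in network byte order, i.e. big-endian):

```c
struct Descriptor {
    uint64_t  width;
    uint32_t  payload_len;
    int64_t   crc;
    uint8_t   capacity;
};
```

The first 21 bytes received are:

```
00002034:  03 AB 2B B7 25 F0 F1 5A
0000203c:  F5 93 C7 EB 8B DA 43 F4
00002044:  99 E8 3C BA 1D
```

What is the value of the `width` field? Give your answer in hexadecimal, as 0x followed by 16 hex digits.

0x03AB2BB725F0F15A

`width` is the first field, at byte offset 0, occupying 8 bytes.
Bytes at offsets 0..7: 03 AB 2B B7 25 F0 F1 5A.
In big-endian order the high byte comes first in memory.
The bytes are already most-significant first: 0x03AB2BB725F0F15A.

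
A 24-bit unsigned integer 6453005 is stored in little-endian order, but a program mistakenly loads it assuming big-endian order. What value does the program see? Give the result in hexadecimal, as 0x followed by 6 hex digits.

6453005 in 24-bit hexadecimal is 0x62770D.
Stored little-endian, the bytes at ascending addresses are 0D 77 62.
Read back as big-endian, the last byte is least significant, giving 0x0D7762.

0x0D7762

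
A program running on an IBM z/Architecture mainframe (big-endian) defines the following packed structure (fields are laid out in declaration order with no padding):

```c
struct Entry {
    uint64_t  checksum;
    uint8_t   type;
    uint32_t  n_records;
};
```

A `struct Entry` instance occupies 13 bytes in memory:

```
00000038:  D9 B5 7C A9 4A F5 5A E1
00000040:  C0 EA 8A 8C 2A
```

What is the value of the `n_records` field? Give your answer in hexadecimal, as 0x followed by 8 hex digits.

0xEA8A8C2A

`n_records` follows `checksum` (8 B), `type` (1 B), so it starts at offset 8 + 1 = 9 and occupies 4 bytes.
Bytes at offsets 9..12: EA 8A 8C 2A.
In big-endian order the high byte comes first in memory.
The bytes are already most-significant first: 0xEA8A8C2A.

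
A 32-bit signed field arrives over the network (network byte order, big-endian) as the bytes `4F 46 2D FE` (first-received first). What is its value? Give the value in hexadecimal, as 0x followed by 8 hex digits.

0x4F462DFE

Big-endian: lowest address holds the most-significant byte.
The bytes are already most-significant first: 0x4F462DFE.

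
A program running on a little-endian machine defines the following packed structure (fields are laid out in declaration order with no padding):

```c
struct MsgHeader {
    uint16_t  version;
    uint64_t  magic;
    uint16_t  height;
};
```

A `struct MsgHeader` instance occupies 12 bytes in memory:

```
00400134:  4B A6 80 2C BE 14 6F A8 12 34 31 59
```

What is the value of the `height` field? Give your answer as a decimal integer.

22833

`height` follows `version` (2 B), `magic` (8 B), so it starts at offset 2 + 8 = 10 and occupies 2 bytes.
Bytes at offsets 10..11: 31 59.
In little-endian order the low byte comes first in memory.
Reassemble most-significant byte first: 59 31 → 0x5931.
0x5931 = 22833.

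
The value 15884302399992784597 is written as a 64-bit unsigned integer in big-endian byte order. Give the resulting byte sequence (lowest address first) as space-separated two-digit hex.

15884302399992784597 in hexadecimal, padded to 64 bits, is 0xDC7060DFC87466D5.
Split into bytes (most-significant first): DC 70 60 DF C8 74 66 D5.
Big-endian stores the most-significant byte at the lowest address.
So the memory order matches the most-significant-first order: DC 70 60 DF C8 74 66 D5.

DC 70 60 DF C8 74 66 D5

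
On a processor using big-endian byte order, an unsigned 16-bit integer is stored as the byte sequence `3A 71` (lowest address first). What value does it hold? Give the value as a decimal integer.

14961

In big-endian order the high byte comes first in memory.
The bytes are already most-significant first: 0x3A71.
0x3A71 = 14961.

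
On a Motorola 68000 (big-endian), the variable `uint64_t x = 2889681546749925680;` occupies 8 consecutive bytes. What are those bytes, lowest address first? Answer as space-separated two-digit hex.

2889681546749925680 in hexadecimal, padded to 64 bits, is 0x281A360E7C07D930.
Split into bytes (most-significant first): 28 1A 36 0E 7C 07 D9 30.
Big-endian: lowest address holds the most-significant byte.
So the memory order matches the most-significant-first order: 28 1A 36 0E 7C 07 D9 30.

28 1A 36 0E 7C 07 D9 30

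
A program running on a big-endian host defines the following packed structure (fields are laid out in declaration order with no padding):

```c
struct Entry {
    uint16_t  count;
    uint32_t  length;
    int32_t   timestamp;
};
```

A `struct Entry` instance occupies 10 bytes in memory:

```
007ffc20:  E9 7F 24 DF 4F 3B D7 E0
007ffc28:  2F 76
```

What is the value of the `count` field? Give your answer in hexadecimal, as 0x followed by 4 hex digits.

`count` is the first field, at byte offset 0, occupying 2 bytes.
Bytes at offsets 0..1: E9 7F.
Big-endian stores the most-significant byte at the lowest address.
The bytes are already most-significant first: 0xE97F.

0xE97F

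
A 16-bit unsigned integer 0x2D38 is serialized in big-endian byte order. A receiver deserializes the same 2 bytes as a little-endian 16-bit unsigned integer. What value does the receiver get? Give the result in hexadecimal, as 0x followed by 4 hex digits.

0x382D

Stored big-endian, the bytes at ascending addresses are 2D 38.
Read back as little-endian, the first byte is least significant, giving 0x382D.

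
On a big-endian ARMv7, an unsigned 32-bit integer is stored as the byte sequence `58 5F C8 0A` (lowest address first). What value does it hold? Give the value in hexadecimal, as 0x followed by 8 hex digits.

0x585FC80A

In big-endian order the high byte comes first in memory.
The bytes are already most-significant first: 0x585FC80A.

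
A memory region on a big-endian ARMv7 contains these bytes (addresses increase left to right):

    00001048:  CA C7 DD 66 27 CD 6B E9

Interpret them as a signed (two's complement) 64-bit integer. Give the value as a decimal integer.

-3834853126858511383

In big-endian order the high byte comes first in memory.
The bytes are already most-significant first: 0xCAC7DD6627CD6BE9.
Top bit is set, so as a signed 64-bit value this is 0xCAC7DD6627CD6BE9 − 2^64 = -3834853126858511383.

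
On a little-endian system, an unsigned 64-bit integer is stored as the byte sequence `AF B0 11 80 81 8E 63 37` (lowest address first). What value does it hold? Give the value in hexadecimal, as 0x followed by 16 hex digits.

In little-endian order the low byte comes first in memory.
Reassemble most-significant byte first: 37 63 8E 81 80 11 B0 AF → 0x37638E818011B0AF.

0x37638E818011B0AF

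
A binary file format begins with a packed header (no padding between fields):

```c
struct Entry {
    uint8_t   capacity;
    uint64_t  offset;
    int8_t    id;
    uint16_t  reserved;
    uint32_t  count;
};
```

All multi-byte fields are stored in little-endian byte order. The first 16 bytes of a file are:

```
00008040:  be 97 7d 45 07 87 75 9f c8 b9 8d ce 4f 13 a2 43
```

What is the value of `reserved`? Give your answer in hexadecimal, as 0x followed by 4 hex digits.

0xCE8D

`reserved` follows `capacity` (1 B), `offset` (8 B), `id` (1 B), so it starts at offset 1 + 8 + 1 = 10 and occupies 2 bytes.
Bytes at offsets 10..11: 8D CE.
Little-endian: lowest address holds the least-significant byte.
Reassemble most-significant byte first: CE 8D → 0xCE8D.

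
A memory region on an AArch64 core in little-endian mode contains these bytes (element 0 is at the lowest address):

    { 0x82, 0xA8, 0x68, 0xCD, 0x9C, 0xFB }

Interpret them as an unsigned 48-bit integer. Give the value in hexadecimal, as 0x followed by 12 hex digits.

0xFB9CCD68A882

Little-endian stores the least-significant byte at the lowest address.
Reassemble most-significant byte first: FB 9C CD 68 A8 82 → 0xFB9CCD68A882.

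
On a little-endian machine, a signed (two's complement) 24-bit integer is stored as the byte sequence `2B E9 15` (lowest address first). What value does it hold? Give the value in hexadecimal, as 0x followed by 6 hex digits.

0x15E92B

Little-endian: lowest address holds the least-significant byte.
Reassemble most-significant byte first: 15 E9 2B → 0x15E92B.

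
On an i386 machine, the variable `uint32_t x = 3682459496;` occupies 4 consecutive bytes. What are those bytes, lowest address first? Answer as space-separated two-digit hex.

68 DF 7D DB

3682459496 in hexadecimal, padded to 32 bits, is 0xDB7DDF68.
Split into bytes (most-significant first): DB 7D DF 68.
Little-endian: lowest address holds the least-significant byte.
So at ascending addresses the bytes are 68 DF 7D DB.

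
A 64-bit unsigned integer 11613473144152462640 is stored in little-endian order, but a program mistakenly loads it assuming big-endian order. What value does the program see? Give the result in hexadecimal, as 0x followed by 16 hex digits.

0x3015BF354B582BA1

11613473144152462640 in 64-bit hexadecimal is 0xA12B584B35BF1530.
Stored little-endian, the bytes at ascending addresses are 30 15 BF 35 4B 58 2B A1.
Read back as big-endian, the last byte is least significant, giving 0x3015BF354B582BA1.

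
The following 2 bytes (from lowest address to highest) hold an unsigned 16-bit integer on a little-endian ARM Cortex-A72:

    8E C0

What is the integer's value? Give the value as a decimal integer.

Little-endian stores the least-significant byte at the lowest address.
Reassemble most-significant byte first: C0 8E → 0xC08E.
0xC08E = 49294.

49294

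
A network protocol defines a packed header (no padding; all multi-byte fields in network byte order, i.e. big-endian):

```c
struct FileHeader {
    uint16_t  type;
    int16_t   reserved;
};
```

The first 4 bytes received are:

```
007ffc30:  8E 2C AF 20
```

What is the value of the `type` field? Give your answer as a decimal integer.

36396

`type` is the first field, at byte offset 0, occupying 2 bytes.
Bytes at offsets 0..1: 8E 2C.
In big-endian order the high byte comes first in memory.
The bytes are already most-significant first: 0x8E2C.
0x8E2C = 36396.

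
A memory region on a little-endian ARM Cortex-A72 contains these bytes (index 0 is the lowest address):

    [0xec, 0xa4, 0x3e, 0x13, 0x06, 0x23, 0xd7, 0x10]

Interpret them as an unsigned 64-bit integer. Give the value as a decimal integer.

In little-endian order the low byte comes first in memory.
Reassemble most-significant byte first: 10 D7 23 06 13 3E A4 EC → 0x10D72306133EA4EC.
0x10D72306133EA4EC = 1213477133599286508.

1213477133599286508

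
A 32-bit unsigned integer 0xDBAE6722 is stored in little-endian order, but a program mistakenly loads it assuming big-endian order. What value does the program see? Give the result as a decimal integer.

Stored little-endian, the bytes at ascending addresses are 22 67 AE DB.
Read back as big-endian, the last byte is least significant, giving 0x2267AEDB.
0x2267AEDB = 577220315.

577220315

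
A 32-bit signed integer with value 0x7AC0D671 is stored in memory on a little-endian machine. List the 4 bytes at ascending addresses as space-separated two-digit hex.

Split into bytes (most-significant first): 7A C0 D6 71.
Little-endian stores the least-significant byte at the lowest address.
So at ascending addresses the bytes are 71 D6 C0 7A.

71 D6 C0 7A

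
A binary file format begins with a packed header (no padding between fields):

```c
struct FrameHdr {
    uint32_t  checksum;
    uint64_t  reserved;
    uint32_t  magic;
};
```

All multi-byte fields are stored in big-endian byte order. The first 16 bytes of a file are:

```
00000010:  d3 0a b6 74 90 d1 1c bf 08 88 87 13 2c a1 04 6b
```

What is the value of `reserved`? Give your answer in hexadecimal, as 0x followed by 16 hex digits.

`reserved` follows `checksum` (4 bytes), so it starts at byte offset 4 and occupies 8 bytes.
Bytes at offsets 4..11: 90 D1 1C BF 08 88 87 13.
In big-endian order the high byte comes first in memory.
The bytes are already most-significant first: 0x90D11CBF08888713.

0x90D11CBF08888713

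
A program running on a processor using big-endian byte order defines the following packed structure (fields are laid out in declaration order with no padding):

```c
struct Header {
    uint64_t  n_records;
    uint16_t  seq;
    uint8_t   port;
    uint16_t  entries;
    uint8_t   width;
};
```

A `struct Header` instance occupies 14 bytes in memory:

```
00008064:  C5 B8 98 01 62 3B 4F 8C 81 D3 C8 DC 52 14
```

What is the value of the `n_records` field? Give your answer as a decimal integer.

`n_records` is the first field, at byte offset 0, occupying 8 bytes.
Bytes at offsets 0..7: C5 B8 98 01 62 3B 4F 8C.
Big-endian stores the most-significant byte at the lowest address.
The bytes are already most-significant first: 0xC5B89801623B4F8C.
0xC5B89801623B4F8C = 14247304552897007500.

14247304552897007500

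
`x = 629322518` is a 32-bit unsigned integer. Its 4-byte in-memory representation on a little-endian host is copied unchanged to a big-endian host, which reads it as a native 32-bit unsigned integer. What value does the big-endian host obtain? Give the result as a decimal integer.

380863013

629322518 in 32-bit hexadecimal is 0x2582B316.
Stored little-endian, the bytes at ascending addresses are 16 B3 82 25.
Read back as big-endian, the last byte is least significant, giving 0x16B38225.
0x16B38225 = 380863013.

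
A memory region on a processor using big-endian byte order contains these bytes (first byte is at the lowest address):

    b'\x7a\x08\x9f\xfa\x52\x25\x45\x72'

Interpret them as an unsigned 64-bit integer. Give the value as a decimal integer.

Big-endian stores the most-significant byte at the lowest address.
The bytes are already most-significant first: 0x7A089FFA52254572.
0x7A089FFA52254572 = 8793454169909708146.

8793454169909708146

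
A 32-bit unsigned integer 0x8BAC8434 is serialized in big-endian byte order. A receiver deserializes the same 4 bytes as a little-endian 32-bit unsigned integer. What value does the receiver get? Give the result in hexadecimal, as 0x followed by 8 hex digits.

0x3484AC8B

Stored big-endian, the bytes at ascending addresses are 8B AC 84 34.
Read back as little-endian, the first byte is least significant, giving 0x3484AC8B.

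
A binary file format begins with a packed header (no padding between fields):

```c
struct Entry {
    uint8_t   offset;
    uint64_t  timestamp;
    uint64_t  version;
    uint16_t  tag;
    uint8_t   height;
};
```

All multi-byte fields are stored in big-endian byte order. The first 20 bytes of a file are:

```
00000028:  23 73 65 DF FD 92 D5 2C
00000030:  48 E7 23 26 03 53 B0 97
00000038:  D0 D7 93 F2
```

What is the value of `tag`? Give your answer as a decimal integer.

55187

`tag` follows `offset` (1 B), `timestamp` (8 B), `version` (8 B), so it starts at offset 1 + 8 + 8 = 17 and occupies 2 bytes.
Bytes at offsets 17..18: D7 93.
Big-endian stores the most-significant byte at the lowest address.
The bytes are already most-significant first: 0xD793.
0xD793 = 55187.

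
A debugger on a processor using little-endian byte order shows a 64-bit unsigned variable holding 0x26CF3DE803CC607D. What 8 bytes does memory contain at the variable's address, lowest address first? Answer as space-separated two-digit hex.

Split into bytes (most-significant first): 26 CF 3D E8 03 CC 60 7D.
Little-endian stores the least-significant byte at the lowest address.
So at ascending addresses the bytes are 7D 60 CC 03 E8 3D CF 26.

7D 60 CC 03 E8 3D CF 26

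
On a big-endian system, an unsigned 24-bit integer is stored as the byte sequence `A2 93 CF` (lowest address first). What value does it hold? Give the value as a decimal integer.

In big-endian order the high byte comes first in memory.
The bytes are already most-significant first: 0xA293CF.
0xA293CF = 10654671.

10654671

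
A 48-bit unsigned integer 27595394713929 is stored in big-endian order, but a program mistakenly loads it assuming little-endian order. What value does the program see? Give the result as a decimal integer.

27595394713929 in 48-bit hexadecimal is 0x19190DB30949.
Stored big-endian, the bytes at ascending addresses are 19 19 0D B3 09 49.
Read back as little-endian, the first byte is least significant, giving 0x4909B30D1919.
0x4909B30D1919 = 80306007513369.

80306007513369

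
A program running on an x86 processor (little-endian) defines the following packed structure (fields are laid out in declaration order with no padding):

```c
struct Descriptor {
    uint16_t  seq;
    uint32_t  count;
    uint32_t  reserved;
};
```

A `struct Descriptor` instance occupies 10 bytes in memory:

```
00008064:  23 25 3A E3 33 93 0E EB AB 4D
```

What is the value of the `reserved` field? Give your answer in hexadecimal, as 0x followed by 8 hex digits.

0x4DABEB0E

`reserved` follows `seq` (2 B), `count` (4 B), so it starts at offset 2 + 4 = 6 and occupies 4 bytes.
Bytes at offsets 6..9: 0E EB AB 4D.
In little-endian order the low byte comes first in memory.
Reassemble most-significant byte first: 4D AB EB 0E → 0x4DABEB0E.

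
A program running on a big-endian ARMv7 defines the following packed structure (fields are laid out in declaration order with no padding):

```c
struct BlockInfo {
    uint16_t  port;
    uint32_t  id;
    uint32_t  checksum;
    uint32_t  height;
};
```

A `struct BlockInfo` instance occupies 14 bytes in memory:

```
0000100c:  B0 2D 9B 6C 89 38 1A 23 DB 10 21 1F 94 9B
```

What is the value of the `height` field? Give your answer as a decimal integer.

`height` follows `port` (2 B), `id` (4 B), `checksum` (4 B), so it starts at offset 2 + 4 + 4 = 10 and occupies 4 bytes.
Bytes at offsets 10..13: 21 1F 94 9B.
Big-endian: lowest address holds the most-significant byte.
The bytes are already most-significant first: 0x211F949B.
0x211F949B = 555717787.

555717787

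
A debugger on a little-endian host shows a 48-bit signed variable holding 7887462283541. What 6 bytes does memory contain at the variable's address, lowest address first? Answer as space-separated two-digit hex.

7887462283541 in hexadecimal, padded to 48 bits, is 0x072C71633915.
Split into bytes (most-significant first): 07 2C 71 63 39 15.
Little-endian stores the least-significant byte at the lowest address.
So at ascending addresses the bytes are 15 39 63 71 2C 07.

15 39 63 71 2C 07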